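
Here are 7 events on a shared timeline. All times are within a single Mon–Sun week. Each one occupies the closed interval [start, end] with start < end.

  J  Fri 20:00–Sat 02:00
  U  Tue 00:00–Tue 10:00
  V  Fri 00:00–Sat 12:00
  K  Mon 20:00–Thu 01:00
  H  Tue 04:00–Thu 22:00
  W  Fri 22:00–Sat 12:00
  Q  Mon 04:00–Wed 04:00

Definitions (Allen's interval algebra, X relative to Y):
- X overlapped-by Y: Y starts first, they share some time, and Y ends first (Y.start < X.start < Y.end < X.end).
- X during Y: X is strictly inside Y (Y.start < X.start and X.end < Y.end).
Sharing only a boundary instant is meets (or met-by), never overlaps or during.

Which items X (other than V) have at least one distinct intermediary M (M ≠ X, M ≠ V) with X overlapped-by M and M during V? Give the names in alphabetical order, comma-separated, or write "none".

Target V = [Fri 00:00, Sat 12:00].
Intermediaries M with M during V: J.
Via J — items with X overlapped-by J: W.
Union: W.

W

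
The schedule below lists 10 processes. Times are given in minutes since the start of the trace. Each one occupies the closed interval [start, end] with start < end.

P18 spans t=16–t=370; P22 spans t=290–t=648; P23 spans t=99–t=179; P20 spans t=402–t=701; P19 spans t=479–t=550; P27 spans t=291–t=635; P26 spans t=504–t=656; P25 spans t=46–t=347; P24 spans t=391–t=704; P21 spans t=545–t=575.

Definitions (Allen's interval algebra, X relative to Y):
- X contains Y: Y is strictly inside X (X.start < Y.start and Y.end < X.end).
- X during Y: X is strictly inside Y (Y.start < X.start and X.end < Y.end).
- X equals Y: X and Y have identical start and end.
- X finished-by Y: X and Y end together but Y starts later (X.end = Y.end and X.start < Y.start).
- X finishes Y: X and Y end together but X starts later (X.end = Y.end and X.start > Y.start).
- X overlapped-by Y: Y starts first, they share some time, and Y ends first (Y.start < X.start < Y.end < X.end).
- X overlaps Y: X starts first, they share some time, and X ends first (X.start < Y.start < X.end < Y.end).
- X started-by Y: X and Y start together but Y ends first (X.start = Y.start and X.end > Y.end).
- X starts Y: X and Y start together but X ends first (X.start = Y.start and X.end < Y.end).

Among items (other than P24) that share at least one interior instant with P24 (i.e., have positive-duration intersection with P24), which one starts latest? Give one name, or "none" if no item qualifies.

P21

Target P24 = [t=391, t=704].
P18 [t=16, t=370] → before → excluded.
P19 [t=479, t=550] → during → candidate.
P20 [t=402, t=701] → during → candidate.
P21 [t=545, t=575] → during → candidate.
P22 [t=290, t=648] → overlaps → candidate.
P23 [t=99, t=179] → before → excluded.
P25 [t=46, t=347] → before → excluded.
P26 [t=504, t=656] → during → candidate.
P27 [t=291, t=635] → overlaps → candidate.
Among candidates, latest start is t=545 → P21.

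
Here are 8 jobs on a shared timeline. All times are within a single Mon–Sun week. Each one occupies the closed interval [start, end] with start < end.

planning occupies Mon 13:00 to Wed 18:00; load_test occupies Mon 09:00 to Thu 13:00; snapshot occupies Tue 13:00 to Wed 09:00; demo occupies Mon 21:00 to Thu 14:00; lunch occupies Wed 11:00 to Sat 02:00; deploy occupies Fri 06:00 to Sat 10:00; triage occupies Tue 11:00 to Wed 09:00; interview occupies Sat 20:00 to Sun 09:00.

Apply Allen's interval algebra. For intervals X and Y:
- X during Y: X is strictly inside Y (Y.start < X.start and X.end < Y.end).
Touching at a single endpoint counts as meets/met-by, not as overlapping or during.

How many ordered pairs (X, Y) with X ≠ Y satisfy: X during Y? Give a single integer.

Checking all 56 ordered pairs for relation 'during'; matching pairs in alphabetical order:
(planning, load_test): planning during load_test ✓
(snapshot, demo): snapshot during demo ✓
(snapshot, load_test): snapshot during load_test ✓
(snapshot, planning): snapshot during planning ✓
(triage, demo): triage during demo ✓
(triage, load_test): triage during load_test ✓
(triage, planning): triage during planning ✓
Count: 7.

7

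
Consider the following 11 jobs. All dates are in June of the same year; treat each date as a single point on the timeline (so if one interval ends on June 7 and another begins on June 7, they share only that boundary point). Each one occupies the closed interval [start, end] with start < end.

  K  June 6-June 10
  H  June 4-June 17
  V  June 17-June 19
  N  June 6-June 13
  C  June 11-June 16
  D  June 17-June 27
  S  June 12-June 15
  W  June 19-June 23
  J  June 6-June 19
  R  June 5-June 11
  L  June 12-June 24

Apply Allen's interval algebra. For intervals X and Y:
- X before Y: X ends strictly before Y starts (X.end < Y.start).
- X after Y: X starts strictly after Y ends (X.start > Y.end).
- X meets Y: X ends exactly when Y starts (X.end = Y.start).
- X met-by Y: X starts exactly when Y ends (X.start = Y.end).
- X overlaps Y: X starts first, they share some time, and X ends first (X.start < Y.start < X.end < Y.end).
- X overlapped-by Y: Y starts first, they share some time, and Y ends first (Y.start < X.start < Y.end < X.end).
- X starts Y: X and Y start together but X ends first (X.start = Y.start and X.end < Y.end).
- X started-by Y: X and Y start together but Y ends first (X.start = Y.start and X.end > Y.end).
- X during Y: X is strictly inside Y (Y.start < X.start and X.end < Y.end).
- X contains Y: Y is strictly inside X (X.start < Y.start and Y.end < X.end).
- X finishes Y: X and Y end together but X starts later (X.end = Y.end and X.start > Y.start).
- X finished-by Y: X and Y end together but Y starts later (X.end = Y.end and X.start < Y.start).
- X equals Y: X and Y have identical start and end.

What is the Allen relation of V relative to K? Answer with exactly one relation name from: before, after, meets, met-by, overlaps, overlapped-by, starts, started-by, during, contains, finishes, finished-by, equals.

after

V = [June 17, June 19]; K = [June 6, June 10].
Compare endpoints: V.start > K.start, V.start > K.end, V.end > K.start, V.end > K.end.
That pattern is 'after'.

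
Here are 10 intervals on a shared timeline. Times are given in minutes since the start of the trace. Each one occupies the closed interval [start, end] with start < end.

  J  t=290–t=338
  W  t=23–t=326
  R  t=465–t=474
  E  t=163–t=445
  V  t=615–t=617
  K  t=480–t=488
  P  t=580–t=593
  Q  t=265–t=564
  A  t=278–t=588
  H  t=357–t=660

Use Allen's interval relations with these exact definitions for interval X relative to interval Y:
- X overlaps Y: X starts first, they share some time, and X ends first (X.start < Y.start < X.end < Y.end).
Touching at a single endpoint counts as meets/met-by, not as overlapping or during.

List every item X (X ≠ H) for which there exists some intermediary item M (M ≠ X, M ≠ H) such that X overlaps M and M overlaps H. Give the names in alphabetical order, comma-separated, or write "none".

E, Q, W

Target H = [t=357, t=660].
Intermediaries M with M overlaps H: A, E, Q.
Via A — items with X overlaps A: E, Q, W.
Via E — items with X overlaps E: W.
Via Q — items with X overlaps Q: E, W.
Union: E, Q, W.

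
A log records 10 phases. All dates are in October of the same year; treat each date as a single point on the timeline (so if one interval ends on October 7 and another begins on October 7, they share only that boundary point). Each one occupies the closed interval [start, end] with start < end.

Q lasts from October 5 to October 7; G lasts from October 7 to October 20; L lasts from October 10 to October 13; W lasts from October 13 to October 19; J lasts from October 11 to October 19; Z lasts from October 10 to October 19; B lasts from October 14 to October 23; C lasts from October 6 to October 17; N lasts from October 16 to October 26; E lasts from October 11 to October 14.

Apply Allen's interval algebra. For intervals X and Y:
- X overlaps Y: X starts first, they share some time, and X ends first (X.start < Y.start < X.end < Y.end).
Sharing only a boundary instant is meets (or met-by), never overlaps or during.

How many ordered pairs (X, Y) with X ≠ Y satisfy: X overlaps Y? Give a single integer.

Checking all 90 ordered pairs for relation 'overlaps'; matching pairs in alphabetical order:
(B, N): B overlaps N ✓
(C, B): C overlaps B ✓
(C, G): C overlaps G ✓
(C, J): C overlaps J ✓
(C, N): C overlaps N ✓
(C, W): C overlaps W ✓
(C, Z): C overlaps Z ✓
(E, W): E overlaps W ✓
(G, B): G overlaps B ✓
(G, N): G overlaps N ✓
(J, B): J overlaps B ✓
(J, N): J overlaps N ✓
(L, E): L overlaps E ✓
(L, J): L overlaps J ✓
(Q, C): Q overlaps C ✓
(W, B): W overlaps B ✓
(W, N): W overlaps N ✓
(Z, B): Z overlaps B ✓
(Z, N): Z overlaps N ✓
Count: 19.

19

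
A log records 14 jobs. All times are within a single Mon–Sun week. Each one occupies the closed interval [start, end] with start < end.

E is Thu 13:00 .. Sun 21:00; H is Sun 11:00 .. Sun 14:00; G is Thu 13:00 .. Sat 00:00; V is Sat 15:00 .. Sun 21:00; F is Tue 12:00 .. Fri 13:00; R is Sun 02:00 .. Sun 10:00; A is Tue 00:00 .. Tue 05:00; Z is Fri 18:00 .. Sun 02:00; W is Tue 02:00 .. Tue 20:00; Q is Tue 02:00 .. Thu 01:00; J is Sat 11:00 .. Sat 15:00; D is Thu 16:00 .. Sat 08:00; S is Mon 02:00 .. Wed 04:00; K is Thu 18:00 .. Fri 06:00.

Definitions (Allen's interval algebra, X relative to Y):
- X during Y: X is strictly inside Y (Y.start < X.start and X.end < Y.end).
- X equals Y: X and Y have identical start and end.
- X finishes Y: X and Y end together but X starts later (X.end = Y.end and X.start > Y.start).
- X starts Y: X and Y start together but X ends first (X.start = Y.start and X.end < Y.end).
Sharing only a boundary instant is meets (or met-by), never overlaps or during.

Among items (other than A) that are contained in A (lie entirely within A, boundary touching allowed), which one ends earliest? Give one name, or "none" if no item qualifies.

none

Target A = [Tue 00:00, Tue 05:00].
D [Thu 16:00, Sat 08:00] → after → excluded.
E [Thu 13:00, Sun 21:00] → after → excluded.
F [Tue 12:00, Fri 13:00] → after → excluded.
G [Thu 13:00, Sat 00:00] → after → excluded.
H [Sun 11:00, Sun 14:00] → after → excluded.
J [Sat 11:00, Sat 15:00] → after → excluded.
K [Thu 18:00, Fri 06:00] → after → excluded.
Q [Tue 02:00, Thu 01:00] → overlapped-by → excluded.
R [Sun 02:00, Sun 10:00] → after → excluded.
S [Mon 02:00, Wed 04:00] → contains → excluded.
V [Sat 15:00, Sun 21:00] → after → excluded.
W [Tue 02:00, Tue 20:00] → overlapped-by → excluded.
Z [Fri 18:00, Sun 02:00] → after → excluded.
No candidates → none.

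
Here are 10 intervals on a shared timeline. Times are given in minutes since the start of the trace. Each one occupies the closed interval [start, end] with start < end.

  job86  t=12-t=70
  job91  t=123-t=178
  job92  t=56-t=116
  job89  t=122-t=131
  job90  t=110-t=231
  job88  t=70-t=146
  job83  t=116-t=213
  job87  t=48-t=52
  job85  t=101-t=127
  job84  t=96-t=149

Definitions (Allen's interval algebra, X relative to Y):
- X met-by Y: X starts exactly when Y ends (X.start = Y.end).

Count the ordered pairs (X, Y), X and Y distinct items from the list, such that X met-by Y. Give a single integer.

2

Checking all 90 ordered pairs for relation 'met-by'; matching pairs in alphabetical order:
(job83, job92): job83 met-by job92 ✓
(job88, job86): job88 met-by job86 ✓
Count: 2.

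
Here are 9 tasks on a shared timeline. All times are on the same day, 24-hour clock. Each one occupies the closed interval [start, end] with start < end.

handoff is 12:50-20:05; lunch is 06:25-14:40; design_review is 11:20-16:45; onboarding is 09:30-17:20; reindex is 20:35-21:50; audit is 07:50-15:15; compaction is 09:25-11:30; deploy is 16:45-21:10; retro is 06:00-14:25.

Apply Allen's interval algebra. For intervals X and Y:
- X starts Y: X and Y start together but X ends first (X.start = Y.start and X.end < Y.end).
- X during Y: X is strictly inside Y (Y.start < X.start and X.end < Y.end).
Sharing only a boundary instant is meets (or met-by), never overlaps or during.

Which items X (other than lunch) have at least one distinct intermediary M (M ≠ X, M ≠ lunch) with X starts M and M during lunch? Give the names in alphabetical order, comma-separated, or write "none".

Target lunch = [06:25, 14:40].
Intermediaries M with M during lunch: compaction.
Via compaction — items with X starts compaction: none.
Union: none.

none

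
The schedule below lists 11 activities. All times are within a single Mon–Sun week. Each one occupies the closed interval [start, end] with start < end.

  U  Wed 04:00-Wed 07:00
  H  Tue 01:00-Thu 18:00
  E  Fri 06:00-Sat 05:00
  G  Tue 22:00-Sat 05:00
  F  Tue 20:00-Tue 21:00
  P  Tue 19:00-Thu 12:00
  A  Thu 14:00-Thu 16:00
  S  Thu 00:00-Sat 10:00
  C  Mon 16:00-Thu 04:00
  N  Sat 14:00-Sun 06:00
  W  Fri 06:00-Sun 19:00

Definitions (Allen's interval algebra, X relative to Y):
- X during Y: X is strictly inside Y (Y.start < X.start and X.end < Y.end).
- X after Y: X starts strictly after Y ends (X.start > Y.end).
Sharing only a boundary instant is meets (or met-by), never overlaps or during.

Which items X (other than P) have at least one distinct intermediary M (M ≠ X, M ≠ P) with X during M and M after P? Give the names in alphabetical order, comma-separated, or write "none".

N

Target P = [Tue 19:00, Thu 12:00].
Intermediaries M with M after P: A, E, N, W.
Via A — items with X during A: none.
Via E — items with X during E: none.
Via N — items with X during N: none.
Via W — items with X during W: N.
Union: N.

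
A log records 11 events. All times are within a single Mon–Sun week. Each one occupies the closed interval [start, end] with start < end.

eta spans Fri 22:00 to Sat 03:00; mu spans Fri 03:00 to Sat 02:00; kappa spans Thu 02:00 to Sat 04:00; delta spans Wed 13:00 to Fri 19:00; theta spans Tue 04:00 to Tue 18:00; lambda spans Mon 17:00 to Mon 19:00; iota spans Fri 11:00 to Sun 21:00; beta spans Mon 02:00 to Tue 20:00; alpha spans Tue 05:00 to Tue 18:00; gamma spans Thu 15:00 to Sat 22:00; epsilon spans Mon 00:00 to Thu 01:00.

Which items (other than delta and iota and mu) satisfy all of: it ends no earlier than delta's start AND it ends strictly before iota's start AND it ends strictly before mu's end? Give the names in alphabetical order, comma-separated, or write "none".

epsilon

Conditions: its end is no earlier than delta's start (X.end >= Wed 13:00) AND its end is strictly before iota's start (X.end < Fri 11:00) AND its end is strictly before mu's end (X.end < Sat 02:00).
alpha: end Tue 18:00 >= Wed 13:00? ✗; end Tue 18:00 < Fri 11:00? ✓; end Tue 18:00 < Sat 02:00? ✓ → no.
beta: end Tue 20:00 >= Wed 13:00? ✗; end Tue 20:00 < Fri 11:00? ✓; end Tue 20:00 < Sat 02:00? ✓ → no.
epsilon: end Thu 01:00 >= Wed 13:00? ✓; end Thu 01:00 < Fri 11:00? ✓; end Thu 01:00 < Sat 02:00? ✓ → yes.
eta: end Sat 03:00 >= Wed 13:00? ✓; end Sat 03:00 < Fri 11:00? ✗; end Sat 03:00 < Sat 02:00? ✗ → no.
gamma: end Sat 22:00 >= Wed 13:00? ✓; end Sat 22:00 < Fri 11:00? ✗; end Sat 22:00 < Sat 02:00? ✗ → no.
kappa: end Sat 04:00 >= Wed 13:00? ✓; end Sat 04:00 < Fri 11:00? ✗; end Sat 04:00 < Sat 02:00? ✗ → no.
lambda: end Mon 19:00 >= Wed 13:00? ✗; end Mon 19:00 < Fri 11:00? ✓; end Mon 19:00 < Sat 02:00? ✓ → no.
theta: end Tue 18:00 >= Wed 13:00? ✗; end Tue 18:00 < Fri 11:00? ✓; end Tue 18:00 < Sat 02:00? ✓ → no.
Result: epsilon.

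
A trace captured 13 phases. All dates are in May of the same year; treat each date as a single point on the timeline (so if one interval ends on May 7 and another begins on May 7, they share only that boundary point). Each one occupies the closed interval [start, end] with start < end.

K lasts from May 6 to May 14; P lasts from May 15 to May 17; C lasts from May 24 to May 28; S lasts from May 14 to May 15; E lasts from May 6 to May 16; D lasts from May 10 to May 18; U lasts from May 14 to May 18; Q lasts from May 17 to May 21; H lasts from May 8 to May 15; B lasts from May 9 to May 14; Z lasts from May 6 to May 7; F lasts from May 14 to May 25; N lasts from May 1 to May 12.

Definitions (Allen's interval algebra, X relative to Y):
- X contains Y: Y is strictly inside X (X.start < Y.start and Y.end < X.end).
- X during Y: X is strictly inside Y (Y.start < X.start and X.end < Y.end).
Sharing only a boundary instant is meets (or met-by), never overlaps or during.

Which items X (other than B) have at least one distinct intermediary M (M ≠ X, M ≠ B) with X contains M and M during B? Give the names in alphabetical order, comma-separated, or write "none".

Target B = [May 9, May 14].
Intermediaries M with M during B: none.
Union: none.

none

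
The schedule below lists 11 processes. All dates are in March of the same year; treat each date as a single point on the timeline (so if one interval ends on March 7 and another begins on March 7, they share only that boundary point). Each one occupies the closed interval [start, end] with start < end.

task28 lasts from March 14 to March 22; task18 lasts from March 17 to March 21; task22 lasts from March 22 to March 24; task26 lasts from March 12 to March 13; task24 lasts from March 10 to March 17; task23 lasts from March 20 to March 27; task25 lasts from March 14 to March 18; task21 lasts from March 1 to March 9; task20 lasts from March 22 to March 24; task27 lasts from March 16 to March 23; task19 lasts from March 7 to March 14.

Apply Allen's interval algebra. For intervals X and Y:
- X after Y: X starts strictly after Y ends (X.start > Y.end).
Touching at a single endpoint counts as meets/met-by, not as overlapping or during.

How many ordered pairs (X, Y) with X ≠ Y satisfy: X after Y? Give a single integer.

Checking all 110 ordered pairs for relation 'after'; matching pairs in alphabetical order:
(task18, task19): task18 after task19 ✓
(task18, task21): task18 after task21 ✓
(task18, task26): task18 after task26 ✓
(task20, task18): task20 after task18 ✓
(task20, task19): task20 after task19 ✓
(task20, task21): task20 after task21 ✓
(task20, task24): task20 after task24 ✓
(task20, task25): task20 after task25 ✓
(task20, task26): task20 after task26 ✓
(task22, task18): task22 after task18 ✓
(task22, task19): task22 after task19 ✓
(task22, task21): task22 after task21 ✓
(task22, task24): task22 after task24 ✓
(task22, task25): task22 after task25 ✓
(task22, task26): task22 after task26 ✓
(task23, task19): task23 after task19 ✓
(task23, task21): task23 after task21 ✓
(task23, task24): task23 after task24 ✓
(task23, task25): task23 after task25 ✓
(task23, task26): task23 after task26 ✓
(task24, task21): task24 after task21 ✓
(task25, task21): task25 after task21 ✓
(task25, task26): task25 after task26 ✓
(task26, task21): task26 after task21 ✓
... plus 5 further pairs not listed.
Count: 29.

29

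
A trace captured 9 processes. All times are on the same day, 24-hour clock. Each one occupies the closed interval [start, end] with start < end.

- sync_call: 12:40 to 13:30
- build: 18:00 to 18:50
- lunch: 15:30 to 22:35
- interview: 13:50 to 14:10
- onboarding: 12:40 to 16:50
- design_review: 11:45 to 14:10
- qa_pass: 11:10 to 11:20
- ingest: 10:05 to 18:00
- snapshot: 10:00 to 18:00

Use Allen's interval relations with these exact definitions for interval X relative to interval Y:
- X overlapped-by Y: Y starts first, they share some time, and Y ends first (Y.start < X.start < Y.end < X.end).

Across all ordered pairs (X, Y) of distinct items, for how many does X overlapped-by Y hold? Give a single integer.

4

Checking all 72 ordered pairs for relation 'overlapped-by'; matching pairs in alphabetical order:
(lunch, ingest): lunch overlapped-by ingest ✓
(lunch, onboarding): lunch overlapped-by onboarding ✓
(lunch, snapshot): lunch overlapped-by snapshot ✓
(onboarding, design_review): onboarding overlapped-by design_review ✓
Count: 4.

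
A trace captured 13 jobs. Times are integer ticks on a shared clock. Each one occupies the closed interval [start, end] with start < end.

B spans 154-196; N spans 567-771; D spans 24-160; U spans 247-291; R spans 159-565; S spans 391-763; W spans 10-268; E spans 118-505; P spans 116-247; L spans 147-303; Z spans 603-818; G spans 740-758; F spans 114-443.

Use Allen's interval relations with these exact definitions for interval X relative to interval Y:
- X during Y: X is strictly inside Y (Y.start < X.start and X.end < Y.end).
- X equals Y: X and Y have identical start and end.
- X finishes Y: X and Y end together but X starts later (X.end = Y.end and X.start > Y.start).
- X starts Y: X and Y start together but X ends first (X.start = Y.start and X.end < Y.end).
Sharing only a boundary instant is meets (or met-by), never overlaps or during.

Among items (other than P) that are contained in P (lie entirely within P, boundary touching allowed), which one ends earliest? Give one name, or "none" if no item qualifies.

Target P = [116, 247].
B [154, 196] → during → candidate.
D [24, 160] → overlaps → excluded.
E [118, 505] → overlapped-by → excluded.
F [114, 443] → contains → excluded.
G [740, 758] → after → excluded.
L [147, 303] → overlapped-by → excluded.
N [567, 771] → after → excluded.
R [159, 565] → overlapped-by → excluded.
S [391, 763] → after → excluded.
U [247, 291] → met-by → excluded.
W [10, 268] → contains → excluded.
Z [603, 818] → after → excluded.
Among candidates, earliest end is 196 → B.

B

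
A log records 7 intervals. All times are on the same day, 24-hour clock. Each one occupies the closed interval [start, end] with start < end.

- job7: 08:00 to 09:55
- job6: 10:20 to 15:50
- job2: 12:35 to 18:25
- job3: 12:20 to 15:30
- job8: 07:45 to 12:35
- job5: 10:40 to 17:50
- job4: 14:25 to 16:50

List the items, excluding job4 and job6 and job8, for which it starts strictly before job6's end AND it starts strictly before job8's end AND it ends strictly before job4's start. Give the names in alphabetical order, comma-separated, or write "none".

Conditions: its start is strictly before job6's end (X.start < 15:50) AND its start is strictly before job8's end (X.start < 12:35) AND its end is strictly before job4's start (X.end < 14:25).
job2: start 12:35 < 15:50? ✓; start 12:35 < 12:35? ✗; end 18:25 < 14:25? ✗ → no.
job3: start 12:20 < 15:50? ✓; start 12:20 < 12:35? ✓; end 15:30 < 14:25? ✗ → no.
job5: start 10:40 < 15:50? ✓; start 10:40 < 12:35? ✓; end 17:50 < 14:25? ✗ → no.
job7: start 08:00 < 15:50? ✓; start 08:00 < 12:35? ✓; end 09:55 < 14:25? ✓ → yes.
Result: job7.

job7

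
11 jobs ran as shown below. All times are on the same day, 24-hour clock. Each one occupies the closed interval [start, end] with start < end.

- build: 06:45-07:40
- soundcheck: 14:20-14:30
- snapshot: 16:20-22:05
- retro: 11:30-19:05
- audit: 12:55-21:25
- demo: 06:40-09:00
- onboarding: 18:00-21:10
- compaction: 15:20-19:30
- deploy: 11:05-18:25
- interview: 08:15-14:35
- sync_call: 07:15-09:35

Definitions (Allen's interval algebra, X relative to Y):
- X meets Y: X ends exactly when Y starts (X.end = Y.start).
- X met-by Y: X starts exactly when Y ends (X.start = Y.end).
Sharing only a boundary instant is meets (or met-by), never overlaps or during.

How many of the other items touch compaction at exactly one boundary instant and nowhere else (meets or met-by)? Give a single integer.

Target compaction = [15:20, 19:30].
audit [12:55, 21:25] → contains → no.
build [06:45, 07:40] → before → no.
demo [06:40, 09:00] → before → no.
deploy [11:05, 18:25] → overlaps → no.
interview [08:15, 14:35] → before → no.
onboarding [18:00, 21:10] → overlapped-by → no.
retro [11:30, 19:05] → overlaps → no.
snapshot [16:20, 22:05] → overlapped-by → no.
soundcheck [14:20, 14:30] → before → no.
sync_call [07:15, 09:35] → before → no.
Total: 0.

0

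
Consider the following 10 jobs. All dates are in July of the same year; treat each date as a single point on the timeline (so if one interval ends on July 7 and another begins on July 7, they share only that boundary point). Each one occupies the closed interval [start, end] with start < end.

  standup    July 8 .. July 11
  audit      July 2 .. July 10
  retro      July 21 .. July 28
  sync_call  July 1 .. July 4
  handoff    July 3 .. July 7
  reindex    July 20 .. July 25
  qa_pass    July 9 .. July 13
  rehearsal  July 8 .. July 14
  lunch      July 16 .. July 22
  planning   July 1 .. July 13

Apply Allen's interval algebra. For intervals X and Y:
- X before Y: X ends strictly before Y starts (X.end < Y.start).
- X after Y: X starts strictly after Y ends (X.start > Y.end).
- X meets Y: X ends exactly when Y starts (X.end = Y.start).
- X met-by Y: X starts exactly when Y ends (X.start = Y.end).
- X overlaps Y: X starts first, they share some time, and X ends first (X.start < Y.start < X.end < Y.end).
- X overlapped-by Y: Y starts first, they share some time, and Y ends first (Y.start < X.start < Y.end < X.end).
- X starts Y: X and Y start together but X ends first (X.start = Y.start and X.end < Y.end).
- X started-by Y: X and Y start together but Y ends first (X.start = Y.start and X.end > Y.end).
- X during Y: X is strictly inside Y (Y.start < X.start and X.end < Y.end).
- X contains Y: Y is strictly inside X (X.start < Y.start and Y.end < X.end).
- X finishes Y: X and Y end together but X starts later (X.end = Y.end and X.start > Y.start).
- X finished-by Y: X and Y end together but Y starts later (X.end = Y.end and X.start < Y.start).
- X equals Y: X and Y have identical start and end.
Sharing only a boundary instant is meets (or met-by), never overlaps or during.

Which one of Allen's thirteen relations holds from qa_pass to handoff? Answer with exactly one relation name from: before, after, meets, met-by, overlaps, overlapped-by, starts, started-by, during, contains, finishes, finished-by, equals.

qa_pass = [July 9, July 13]; handoff = [July 3, July 7].
Compare endpoints: qa_pass.start > handoff.start, qa_pass.start > handoff.end, qa_pass.end > handoff.start, qa_pass.end > handoff.end.
That pattern is 'after'.

after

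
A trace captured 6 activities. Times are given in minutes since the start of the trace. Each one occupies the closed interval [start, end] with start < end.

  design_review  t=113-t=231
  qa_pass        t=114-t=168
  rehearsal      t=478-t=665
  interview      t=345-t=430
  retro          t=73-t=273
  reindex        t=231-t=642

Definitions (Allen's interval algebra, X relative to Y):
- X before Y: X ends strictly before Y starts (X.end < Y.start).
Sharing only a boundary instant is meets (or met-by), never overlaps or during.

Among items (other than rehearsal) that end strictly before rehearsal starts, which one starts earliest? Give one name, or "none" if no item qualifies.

retro

Target rehearsal = [t=478, t=665].
design_review [t=113, t=231] → before → candidate.
interview [t=345, t=430] → before → candidate.
qa_pass [t=114, t=168] → before → candidate.
reindex [t=231, t=642] → overlaps → excluded.
retro [t=73, t=273] → before → candidate.
Among candidates, earliest start is t=73 → retro.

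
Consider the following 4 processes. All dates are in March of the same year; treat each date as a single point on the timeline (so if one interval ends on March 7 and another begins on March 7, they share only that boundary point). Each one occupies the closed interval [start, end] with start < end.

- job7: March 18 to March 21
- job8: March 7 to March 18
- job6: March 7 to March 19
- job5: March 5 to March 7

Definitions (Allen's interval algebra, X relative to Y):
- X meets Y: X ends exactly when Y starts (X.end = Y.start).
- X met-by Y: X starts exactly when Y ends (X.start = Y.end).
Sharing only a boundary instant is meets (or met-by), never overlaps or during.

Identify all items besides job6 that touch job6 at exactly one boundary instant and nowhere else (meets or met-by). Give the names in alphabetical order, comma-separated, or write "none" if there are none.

Target job6 = [March 7, March 19].
job5 [March 5, March 7] → meets → yes.
job7 [March 18, March 21] → overlapped-by → no.
job8 [March 7, March 18] → starts → no.
Result: job5.

job5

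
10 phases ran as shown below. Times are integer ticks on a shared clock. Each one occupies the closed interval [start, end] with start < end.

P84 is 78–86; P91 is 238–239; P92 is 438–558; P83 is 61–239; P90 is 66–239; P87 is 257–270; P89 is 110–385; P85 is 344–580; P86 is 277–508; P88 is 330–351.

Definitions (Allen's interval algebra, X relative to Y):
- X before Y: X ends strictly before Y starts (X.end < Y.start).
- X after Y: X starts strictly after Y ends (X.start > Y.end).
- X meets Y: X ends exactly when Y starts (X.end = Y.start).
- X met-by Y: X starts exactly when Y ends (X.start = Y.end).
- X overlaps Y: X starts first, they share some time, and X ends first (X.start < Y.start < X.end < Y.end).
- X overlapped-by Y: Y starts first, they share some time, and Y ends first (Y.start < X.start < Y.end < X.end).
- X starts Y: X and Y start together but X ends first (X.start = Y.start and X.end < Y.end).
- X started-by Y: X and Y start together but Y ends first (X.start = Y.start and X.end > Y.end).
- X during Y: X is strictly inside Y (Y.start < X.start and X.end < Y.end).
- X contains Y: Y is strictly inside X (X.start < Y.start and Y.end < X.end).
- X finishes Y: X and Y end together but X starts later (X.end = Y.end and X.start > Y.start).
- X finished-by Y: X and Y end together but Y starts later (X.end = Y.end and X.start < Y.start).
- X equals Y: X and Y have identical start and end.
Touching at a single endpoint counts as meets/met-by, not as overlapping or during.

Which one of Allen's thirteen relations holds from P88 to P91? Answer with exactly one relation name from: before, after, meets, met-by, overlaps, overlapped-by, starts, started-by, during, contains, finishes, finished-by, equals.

P88 = [330, 351]; P91 = [238, 239].
Compare endpoints: P88.start > P91.start, P88.start > P91.end, P88.end > P91.start, P88.end > P91.end.
That pattern is 'after'.

after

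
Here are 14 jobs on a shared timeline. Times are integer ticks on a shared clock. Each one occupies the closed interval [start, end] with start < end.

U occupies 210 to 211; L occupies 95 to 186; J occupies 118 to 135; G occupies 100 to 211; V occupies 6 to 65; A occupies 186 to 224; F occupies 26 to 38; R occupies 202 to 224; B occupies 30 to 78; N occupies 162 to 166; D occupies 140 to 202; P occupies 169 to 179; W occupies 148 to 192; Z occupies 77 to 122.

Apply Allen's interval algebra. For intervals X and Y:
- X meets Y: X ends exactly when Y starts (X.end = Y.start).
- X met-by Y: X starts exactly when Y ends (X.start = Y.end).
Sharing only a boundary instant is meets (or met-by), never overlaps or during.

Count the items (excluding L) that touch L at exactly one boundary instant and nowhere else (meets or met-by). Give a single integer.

Target L = [95, 186].
A [186, 224] → met-by → counts.
B [30, 78] → before → no.
D [140, 202] → overlapped-by → no.
F [26, 38] → before → no.
G [100, 211] → overlapped-by → no.
J [118, 135] → during → no.
N [162, 166] → during → no.
P [169, 179] → during → no.
R [202, 224] → after → no.
U [210, 211] → after → no.
V [6, 65] → before → no.
W [148, 192] → overlapped-by → no.
Z [77, 122] → overlaps → no.
Total: 1.

1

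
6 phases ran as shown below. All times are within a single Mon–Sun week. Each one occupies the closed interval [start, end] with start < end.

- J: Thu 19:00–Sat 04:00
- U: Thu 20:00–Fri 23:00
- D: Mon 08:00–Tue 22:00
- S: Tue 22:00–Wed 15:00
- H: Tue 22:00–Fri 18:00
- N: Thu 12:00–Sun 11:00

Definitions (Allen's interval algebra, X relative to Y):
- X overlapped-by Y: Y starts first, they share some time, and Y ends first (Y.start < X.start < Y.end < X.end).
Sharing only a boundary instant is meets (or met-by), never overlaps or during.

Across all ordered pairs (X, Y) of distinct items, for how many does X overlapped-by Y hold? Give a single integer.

Checking all 30 ordered pairs for relation 'overlapped-by'; matching pairs in alphabetical order:
(J, H): J overlapped-by H ✓
(N, H): N overlapped-by H ✓
(U, H): U overlapped-by H ✓
Count: 3.

3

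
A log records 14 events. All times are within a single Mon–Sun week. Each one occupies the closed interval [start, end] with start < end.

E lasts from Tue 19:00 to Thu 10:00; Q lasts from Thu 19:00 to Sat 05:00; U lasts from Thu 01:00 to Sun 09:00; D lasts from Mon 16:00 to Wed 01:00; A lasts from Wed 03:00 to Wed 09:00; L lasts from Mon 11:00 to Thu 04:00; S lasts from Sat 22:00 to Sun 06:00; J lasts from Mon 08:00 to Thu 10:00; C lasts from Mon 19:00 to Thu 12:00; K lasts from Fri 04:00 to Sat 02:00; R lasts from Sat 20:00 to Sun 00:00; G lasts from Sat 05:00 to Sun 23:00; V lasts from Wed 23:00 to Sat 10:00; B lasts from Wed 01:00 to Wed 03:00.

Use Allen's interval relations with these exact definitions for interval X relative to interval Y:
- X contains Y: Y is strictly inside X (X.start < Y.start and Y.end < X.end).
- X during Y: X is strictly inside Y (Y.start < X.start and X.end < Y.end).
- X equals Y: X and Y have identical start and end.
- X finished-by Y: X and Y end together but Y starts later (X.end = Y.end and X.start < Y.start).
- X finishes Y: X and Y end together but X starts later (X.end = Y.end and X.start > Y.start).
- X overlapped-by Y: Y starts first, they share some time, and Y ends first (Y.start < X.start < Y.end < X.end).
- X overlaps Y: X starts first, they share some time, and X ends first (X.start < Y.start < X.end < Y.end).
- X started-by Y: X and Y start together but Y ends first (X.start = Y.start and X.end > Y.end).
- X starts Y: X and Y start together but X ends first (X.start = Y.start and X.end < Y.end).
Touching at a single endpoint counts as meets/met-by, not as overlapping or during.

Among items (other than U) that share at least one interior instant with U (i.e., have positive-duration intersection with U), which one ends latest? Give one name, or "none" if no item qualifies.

G

Target U = [Thu 01:00, Sun 09:00].
A [Wed 03:00, Wed 09:00] → before → excluded.
B [Wed 01:00, Wed 03:00] → before → excluded.
C [Mon 19:00, Thu 12:00] → overlaps → candidate.
D [Mon 16:00, Wed 01:00] → before → excluded.
E [Tue 19:00, Thu 10:00] → overlaps → candidate.
G [Sat 05:00, Sun 23:00] → overlapped-by → candidate.
J [Mon 08:00, Thu 10:00] → overlaps → candidate.
K [Fri 04:00, Sat 02:00] → during → candidate.
L [Mon 11:00, Thu 04:00] → overlaps → candidate.
Q [Thu 19:00, Sat 05:00] → during → candidate.
R [Sat 20:00, Sun 00:00] → during → candidate.
S [Sat 22:00, Sun 06:00] → during → candidate.
V [Wed 23:00, Sat 10:00] → overlaps → candidate.
Among candidates, latest end is Sun 23:00 → G.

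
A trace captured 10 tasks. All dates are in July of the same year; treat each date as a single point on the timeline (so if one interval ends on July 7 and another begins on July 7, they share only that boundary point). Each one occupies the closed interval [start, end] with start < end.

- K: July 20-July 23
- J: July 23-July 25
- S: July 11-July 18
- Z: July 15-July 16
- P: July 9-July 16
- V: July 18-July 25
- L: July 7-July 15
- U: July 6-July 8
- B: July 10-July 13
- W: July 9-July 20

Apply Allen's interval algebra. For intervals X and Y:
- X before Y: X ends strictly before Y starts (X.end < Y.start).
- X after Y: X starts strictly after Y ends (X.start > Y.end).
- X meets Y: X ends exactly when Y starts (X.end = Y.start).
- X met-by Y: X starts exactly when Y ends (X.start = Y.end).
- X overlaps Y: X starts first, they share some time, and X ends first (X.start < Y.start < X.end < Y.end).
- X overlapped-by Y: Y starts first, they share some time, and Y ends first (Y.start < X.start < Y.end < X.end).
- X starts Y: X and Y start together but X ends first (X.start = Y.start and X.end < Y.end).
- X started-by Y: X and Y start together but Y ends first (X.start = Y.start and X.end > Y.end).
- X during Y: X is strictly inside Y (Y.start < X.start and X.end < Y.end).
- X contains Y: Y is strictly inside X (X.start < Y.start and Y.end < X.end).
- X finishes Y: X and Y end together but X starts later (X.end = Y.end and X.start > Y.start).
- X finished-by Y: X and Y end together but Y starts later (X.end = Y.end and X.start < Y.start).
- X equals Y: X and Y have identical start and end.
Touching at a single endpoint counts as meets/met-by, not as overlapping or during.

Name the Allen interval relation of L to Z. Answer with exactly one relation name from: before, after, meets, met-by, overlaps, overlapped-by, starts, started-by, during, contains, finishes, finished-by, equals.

L = [July 7, July 15]; Z = [July 15, July 16].
Compare endpoints: L.start < Z.start, L.start < Z.end, L.end = Z.start, L.end < Z.end.
That pattern is 'meets'.

meets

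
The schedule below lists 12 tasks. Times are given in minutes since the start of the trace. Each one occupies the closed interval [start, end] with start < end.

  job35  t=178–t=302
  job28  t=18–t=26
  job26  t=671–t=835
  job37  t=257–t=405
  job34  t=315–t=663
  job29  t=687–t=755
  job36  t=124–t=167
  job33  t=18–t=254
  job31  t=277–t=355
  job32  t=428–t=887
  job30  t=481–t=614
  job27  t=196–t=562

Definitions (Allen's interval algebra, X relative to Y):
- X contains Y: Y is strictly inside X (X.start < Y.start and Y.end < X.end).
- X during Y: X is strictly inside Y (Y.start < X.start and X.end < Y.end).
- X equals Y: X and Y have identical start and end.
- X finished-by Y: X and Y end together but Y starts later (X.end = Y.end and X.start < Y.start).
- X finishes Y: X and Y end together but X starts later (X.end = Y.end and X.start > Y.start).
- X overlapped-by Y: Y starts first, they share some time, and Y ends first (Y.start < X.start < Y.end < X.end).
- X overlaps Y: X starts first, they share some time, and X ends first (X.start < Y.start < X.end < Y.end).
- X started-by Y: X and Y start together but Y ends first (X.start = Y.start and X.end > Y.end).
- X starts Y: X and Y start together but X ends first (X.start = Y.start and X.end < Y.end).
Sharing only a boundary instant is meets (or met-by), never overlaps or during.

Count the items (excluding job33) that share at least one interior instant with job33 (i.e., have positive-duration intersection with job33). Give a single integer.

4

Target job33 = [t=18, t=254].
job26 [t=671, t=835] → after → no.
job27 [t=196, t=562] → overlapped-by → counts.
job28 [t=18, t=26] → starts → counts.
job29 [t=687, t=755] → after → no.
job30 [t=481, t=614] → after → no.
job31 [t=277, t=355] → after → no.
job32 [t=428, t=887] → after → no.
job34 [t=315, t=663] → after → no.
job35 [t=178, t=302] → overlapped-by → counts.
job36 [t=124, t=167] → during → counts.
job37 [t=257, t=405] → after → no.
Total: 4.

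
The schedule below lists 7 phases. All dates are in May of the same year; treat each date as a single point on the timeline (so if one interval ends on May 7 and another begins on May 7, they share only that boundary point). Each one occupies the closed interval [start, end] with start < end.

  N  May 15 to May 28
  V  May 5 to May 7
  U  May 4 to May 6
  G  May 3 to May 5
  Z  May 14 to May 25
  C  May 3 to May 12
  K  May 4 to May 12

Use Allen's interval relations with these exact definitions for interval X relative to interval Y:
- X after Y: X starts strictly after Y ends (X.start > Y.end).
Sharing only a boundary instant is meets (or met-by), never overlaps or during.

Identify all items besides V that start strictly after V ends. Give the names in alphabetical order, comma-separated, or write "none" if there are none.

N, Z

Target V = [May 5, May 7].
C [May 3, May 12] → contains → no.
G [May 3, May 5] → meets → no.
K [May 4, May 12] → contains → no.
N [May 15, May 28] → after → yes.
U [May 4, May 6] → overlaps → no.
Z [May 14, May 25] → after → yes.
Result: N, Z.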